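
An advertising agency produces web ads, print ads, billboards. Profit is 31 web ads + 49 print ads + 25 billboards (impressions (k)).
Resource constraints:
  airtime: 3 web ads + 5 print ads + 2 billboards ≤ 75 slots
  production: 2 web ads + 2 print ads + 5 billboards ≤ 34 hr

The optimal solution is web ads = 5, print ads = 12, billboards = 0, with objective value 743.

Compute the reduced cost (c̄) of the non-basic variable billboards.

Check each constraint at x*: airtime 75/75 (tight); production 34/34 (tight).
Dual feasibility on the basic columns requires 3·y_airtime + 2·y_production = 31, 5·y_airtime + 2·y_production = 49.
→ y_airtime = 9 and y_production = 2.
Reduced cost of billboards: c₃ − yᵀa₃ = 25 − (9·2 + 2·5) = 25 − 28 = -3.

-3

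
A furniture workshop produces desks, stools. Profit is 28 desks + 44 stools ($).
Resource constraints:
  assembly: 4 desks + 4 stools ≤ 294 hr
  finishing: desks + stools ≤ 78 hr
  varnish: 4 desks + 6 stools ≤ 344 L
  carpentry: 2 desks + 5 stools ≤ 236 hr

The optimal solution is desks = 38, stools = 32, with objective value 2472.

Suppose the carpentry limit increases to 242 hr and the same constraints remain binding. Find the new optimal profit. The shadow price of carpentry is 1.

Δb = 6, so new z* = 2472 + (1)·(6) = 2472 + 6 = 2478.

2478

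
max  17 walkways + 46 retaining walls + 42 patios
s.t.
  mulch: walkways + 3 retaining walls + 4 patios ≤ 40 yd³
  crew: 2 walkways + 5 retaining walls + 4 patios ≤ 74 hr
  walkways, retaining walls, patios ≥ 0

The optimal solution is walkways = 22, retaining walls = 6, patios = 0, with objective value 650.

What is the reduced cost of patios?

-6

At the optimum: mulch uses 40 of 40 (binding); crew uses 74 of 74 (binding).
Dual feasibility on the basic columns requires 1·y_mulch + 2·y_crew = 17, 3·y_mulch + 5·y_crew = 46.
Solving: y_mulch = 7, y_crew = 5.
Reduced cost of patios: c₃ − yᵀa₃ = 42 − (7·4 + 5·4) = 42 − 48 = -6.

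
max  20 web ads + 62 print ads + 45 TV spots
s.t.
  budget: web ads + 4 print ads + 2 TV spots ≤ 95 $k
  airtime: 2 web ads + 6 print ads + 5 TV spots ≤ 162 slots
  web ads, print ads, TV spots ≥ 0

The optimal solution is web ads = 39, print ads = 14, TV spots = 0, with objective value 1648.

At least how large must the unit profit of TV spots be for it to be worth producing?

49

At the optimum: budget uses 95 of 95 (binding); airtime uses 162 of 162 (binding).
Dual feasibility on the basic columns requires 1·y_budget + 2·y_airtime = 20, 4·y_budget + 6·y_airtime = 62.
Solving: y_budget = 2, y_airtime = 9.
TV spots enters the basis when its profit ≥ yᵀa₃ = 2·2 + 9·5 = 49.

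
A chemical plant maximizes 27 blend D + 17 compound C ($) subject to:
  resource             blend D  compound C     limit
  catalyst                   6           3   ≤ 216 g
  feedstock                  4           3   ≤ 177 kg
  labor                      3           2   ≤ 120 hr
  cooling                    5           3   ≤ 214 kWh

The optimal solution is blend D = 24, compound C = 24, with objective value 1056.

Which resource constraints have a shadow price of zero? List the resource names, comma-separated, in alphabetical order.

cooling, feedstock

catalyst: 216/216 (binding)
feedstock: 168/177 (slack 9)
labor: 120/120 (binding)
cooling: 192/214 (slack 22)
By complementary slackness, a constraint with positive slack has shadow price 0 → cooling, feedstock.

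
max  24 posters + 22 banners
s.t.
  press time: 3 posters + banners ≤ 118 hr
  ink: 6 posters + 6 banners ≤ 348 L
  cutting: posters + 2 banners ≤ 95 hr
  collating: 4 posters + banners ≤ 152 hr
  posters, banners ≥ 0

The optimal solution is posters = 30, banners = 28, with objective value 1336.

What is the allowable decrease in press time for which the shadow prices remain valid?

Binding constraints: press time, ink. The basis is B = [[3,1],[6,6]] with det 12.
Per unit decrease in press time, x* moves by d = (-0.5, 0.5).
The basis stays optimal until cutting becomes binding; allowable decrease = 18 hr.

18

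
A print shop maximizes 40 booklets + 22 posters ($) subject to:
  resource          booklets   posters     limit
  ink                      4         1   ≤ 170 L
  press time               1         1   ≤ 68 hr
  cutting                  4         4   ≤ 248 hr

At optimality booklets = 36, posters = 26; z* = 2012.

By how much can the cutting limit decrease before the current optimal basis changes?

Binding constraints: ink, cutting. The basis is B = [[4,1],[4,4]] with det 12.
Per unit decrease in cutting, x* moves by d = (0.0833, -0.3333).
The basis stays optimal until posters reaches 0; allowable decrease = 78 hr.

78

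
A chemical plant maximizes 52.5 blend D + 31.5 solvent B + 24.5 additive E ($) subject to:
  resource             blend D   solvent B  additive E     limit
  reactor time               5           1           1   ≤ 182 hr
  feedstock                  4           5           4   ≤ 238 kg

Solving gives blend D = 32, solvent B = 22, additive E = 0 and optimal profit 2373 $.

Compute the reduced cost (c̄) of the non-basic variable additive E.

At the optimum: reactor time uses 182 of 182 (binding); feedstock uses 238 of 238 (binding).
The binding rows give the dual system: 5·y_reactor time + 4·y_feedstock = 52.5 and 1·y_reactor time + 5·y_feedstock = 31.5.
This yields shadow prices y_reactor time = 6.5, y_feedstock = 5.
Reduced cost of additive E: c₃ − yᵀa₃ = 24.5 − (6.5·1 + 5·4) = 24.5 − 26.5 = -2.

-2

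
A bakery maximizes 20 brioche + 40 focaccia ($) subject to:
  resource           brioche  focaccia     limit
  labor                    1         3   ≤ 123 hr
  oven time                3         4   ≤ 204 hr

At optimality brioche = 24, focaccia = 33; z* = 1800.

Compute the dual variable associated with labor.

Both labor and oven time are binding at x*.
From A_Bᵀ y = c: 1·y_labor + 3·y_oven time = 20; 3·y_labor + 4·y_oven time = 40.
→ y_labor = 8 and y_oven time = 4.
Shadow price of labor = 8.

8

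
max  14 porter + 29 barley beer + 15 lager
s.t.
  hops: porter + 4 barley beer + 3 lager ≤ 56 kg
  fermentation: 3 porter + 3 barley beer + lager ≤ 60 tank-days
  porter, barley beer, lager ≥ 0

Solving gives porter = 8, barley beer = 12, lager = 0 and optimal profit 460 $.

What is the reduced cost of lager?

Check each constraint at x*: hops 56/56 (tight); fermentation 60/60 (tight).
From A_Bᵀ y = c: 1·y_hops + 3·y_fermentation = 14; 4·y_hops + 3·y_fermentation = 29.
This yields shadow prices y_hops = 5, y_fermentation = 3.
Reduced cost of lager: c₃ − yᵀa₃ = 15 − (5·3 + 3·1) = 15 − 18 = -3.

-3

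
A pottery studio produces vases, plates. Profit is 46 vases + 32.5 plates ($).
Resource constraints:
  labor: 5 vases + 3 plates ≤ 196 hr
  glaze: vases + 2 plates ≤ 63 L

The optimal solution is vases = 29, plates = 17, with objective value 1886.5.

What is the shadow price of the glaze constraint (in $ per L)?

At the optimum: labor uses 196 of 196 (binding); glaze uses 63 of 63 (binding).
Dual feasibility on the basic columns requires 5·y_labor + 1·y_glaze = 46, 3·y_labor + 2·y_glaze = 32.5.
Solving: y_labor = 8.5, y_glaze = 3.5.
Shadow price of glaze = 3.5.

3.5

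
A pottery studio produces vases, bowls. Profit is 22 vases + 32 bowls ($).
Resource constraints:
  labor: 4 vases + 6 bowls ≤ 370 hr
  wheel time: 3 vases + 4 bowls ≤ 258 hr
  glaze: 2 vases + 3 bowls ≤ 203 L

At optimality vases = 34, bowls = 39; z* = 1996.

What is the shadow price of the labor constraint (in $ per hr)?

4

At the optimum: labor uses 370 of 370 (binding); wheel time uses 258 of 258 (binding); glaze uses 185 of 203 (slack = 18).
By complementary slackness, y = 0 for the non-binding constraint.
Dual feasibility on the basic columns requires 4·y_labor + 3·y_wheel time = 22, 6·y_labor + 4·y_wheel time = 32.
→ y_labor = 4 and y_wheel time = 2.
Shadow price of labor = 4.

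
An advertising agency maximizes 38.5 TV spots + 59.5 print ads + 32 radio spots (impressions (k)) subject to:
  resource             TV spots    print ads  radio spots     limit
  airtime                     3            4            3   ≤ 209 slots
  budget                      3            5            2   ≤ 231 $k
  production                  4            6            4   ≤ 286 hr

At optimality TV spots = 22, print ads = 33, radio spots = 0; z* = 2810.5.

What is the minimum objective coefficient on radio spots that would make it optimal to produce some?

35

At the optimum: airtime uses 198 of 209 (slack = 11); budget uses 231 of 231 (binding); production uses 286 of 286 (binding).
By complementary slackness, y = 0 for the non-binding constraint.
From A_Bᵀ y = c: 3·y_budget + 4·y_production = 38.5; 5·y_budget + 6·y_production = 59.5.
→ y_budget = 3.5 and y_production = 7.
radio spots enters the basis when its profit ≥ yᵀa₃ = 3.5·2 + 7·4 = 35.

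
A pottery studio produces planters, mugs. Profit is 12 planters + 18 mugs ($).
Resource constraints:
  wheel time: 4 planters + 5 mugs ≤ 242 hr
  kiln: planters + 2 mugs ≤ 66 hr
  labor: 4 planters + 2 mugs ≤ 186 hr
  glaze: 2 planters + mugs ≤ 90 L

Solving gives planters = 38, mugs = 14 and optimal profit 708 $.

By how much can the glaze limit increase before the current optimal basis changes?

Binding constraints: kiln, glaze. The basis is B = [[1,2],[2,1]] with det -3.
Per unit increase in glaze, x* moves by d = (0.6667, -0.3333).
The basis stays optimal until labor becomes binding; allowable increase = 3 L.

3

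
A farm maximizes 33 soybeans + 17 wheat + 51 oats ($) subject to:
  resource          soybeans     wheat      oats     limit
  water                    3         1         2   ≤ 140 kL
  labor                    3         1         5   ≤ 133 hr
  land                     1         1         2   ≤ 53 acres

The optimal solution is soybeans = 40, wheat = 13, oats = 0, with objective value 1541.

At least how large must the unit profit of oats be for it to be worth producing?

At the optimum: water uses 133 of 140 (slack = 7); labor uses 133 of 133 (binding); land uses 53 of 53 (binding).
Since water is not tight, its dual is 0.
The binding rows give the dual system: 3·y_labor + 1·y_land = 33 and 1·y_labor + 1·y_land = 17.
→ y_labor = 8 and y_land = 9.
oats enters the basis when its profit ≥ yᵀa₃ = 8·5 + 9·2 = 58.

58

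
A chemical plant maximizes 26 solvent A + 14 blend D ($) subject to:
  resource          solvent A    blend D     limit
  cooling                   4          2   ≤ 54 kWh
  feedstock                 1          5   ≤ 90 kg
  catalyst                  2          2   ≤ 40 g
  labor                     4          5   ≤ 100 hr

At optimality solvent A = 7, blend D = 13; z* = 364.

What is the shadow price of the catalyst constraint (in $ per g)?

Check each constraint at x*: cooling 54/54 (tight); feedstock 72/90 (slack 18); catalyst 40/40 (tight); labor 93/100 (slack 7).
By complementary slackness, y = 0 for the non-binding constraints.
The binding rows give the dual system: 4·y_cooling + 2·y_catalyst = 26 and 2·y_cooling + 2·y_catalyst = 14.
This yields shadow prices y_cooling = 6, y_catalyst = 1.
Shadow price of catalyst = 1.

1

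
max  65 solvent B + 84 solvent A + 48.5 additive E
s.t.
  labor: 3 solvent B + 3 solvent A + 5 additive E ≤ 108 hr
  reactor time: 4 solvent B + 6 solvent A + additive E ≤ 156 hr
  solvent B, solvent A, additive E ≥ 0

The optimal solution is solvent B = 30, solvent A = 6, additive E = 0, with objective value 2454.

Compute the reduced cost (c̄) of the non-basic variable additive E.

Both labor and reactor time are binding at x*.
Dual feasibility on the basic columns requires 3·y_labor + 4·y_reactor time = 65, 3·y_labor + 6·y_reactor time = 84.
This yields shadow prices y_labor = 9, y_reactor time = 9.5.
Reduced cost of additive E: c₃ − yᵀa₃ = 48.5 − (9·5 + 9.5·1) = 48.5 − 54.5 = -6.

-6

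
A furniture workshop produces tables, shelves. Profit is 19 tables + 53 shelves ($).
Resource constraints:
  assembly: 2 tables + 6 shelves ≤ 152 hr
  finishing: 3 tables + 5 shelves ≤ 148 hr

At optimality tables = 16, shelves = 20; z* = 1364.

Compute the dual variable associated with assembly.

8

Check each constraint at x*: assembly 152/152 (tight); finishing 148/148 (tight).
Dual feasibility on the basic columns requires 2·y_assembly + 3·y_finishing = 19, 6·y_assembly + 5·y_finishing = 53.
This yields shadow prices y_assembly = 8, y_finishing = 1.
Shadow price of assembly = 8.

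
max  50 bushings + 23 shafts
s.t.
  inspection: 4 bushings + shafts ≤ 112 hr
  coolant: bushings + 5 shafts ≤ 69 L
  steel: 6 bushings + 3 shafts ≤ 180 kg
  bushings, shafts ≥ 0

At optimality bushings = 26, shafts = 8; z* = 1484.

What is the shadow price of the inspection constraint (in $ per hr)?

2

At the optimum: inspection uses 112 of 112 (binding); coolant uses 66 of 69 (slack = 3); steel uses 180 of 180 (binding).
By complementary slackness, y = 0 for the non-binding constraint.
Dual feasibility on the basic columns requires 4·y_inspection + 6·y_steel = 50, 1·y_inspection + 3·y_steel = 23.
→ y_inspection = 2 and y_steel = 7.
Shadow price of inspection = 2.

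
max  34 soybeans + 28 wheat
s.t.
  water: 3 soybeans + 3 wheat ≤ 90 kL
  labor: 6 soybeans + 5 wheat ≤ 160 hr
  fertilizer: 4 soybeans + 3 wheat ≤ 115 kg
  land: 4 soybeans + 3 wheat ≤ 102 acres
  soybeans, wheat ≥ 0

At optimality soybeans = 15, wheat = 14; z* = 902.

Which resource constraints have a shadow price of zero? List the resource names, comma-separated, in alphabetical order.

water: 87/90 (slack 3)
labor: 160/160 (binding)
fertilizer: 102/115 (slack 13)
land: 102/102 (binding)
By complementary slackness, a constraint with positive slack has shadow price 0 → fertilizer, water.

fertilizer, water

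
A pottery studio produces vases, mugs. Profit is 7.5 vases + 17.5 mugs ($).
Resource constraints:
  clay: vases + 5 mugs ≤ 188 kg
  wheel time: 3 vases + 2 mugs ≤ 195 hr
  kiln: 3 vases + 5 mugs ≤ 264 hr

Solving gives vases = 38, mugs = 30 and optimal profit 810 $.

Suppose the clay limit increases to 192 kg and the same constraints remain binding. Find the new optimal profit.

816

Check each constraint at x*: clay 188/188 (tight); wheel time 174/195 (slack 21); kiln 264/264 (tight).
By complementary slackness, y = 0 for the non-binding constraint.
The binding rows give the dual system: 1·y_clay + 3·y_kiln = 7.5 and 5·y_clay + 5·y_kiln = 17.5.
→ y_clay = 1.5 and y_kiln = 2.
Δz = y_clay·Δb = 1.5 × (4) = 6, so new z* = 810 + 6 = 816.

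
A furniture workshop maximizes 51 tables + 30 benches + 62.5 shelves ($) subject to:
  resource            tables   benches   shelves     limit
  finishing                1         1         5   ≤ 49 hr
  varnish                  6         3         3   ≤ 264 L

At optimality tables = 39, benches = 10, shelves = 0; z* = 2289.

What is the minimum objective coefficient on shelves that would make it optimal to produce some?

66

At the optimum: finishing uses 49 of 49 (binding); varnish uses 264 of 264 (binding).
Dual feasibility on the basic columns requires 1·y_finishing + 6·y_varnish = 51, 1·y_finishing + 3·y_varnish = 30.
→ y_finishing = 9 and y_varnish = 7.
shelves enters the basis when its profit ≥ yᵀa₃ = 9·5 + 7·3 = 66.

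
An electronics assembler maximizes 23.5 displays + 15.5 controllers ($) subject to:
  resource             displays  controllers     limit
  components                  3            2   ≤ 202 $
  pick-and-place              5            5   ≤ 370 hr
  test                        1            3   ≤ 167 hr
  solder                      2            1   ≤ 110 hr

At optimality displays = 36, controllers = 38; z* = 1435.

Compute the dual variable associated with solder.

8

Check each constraint at x*: components 184/202 (slack 18); pick-and-place 370/370 (tight); test 150/167 (slack 17); solder 110/110 (tight).
Since components, test are not tight, their duals are 0.
The binding rows give the dual system: 5·y_pick-and-place + 2·y_solder = 23.5 and 5·y_pick-and-place + 1·y_solder = 15.5.
Solving: y_pick-and-place = 1.5, y_solder = 8.
Shadow price of solder = 8.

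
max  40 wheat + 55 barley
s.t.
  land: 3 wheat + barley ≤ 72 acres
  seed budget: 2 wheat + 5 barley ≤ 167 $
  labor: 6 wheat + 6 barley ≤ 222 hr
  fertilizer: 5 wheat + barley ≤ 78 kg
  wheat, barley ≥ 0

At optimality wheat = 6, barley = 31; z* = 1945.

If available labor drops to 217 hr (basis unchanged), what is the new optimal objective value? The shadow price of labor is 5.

Δb = -5, so new z* = 1945 + (5)·(-5) = 1945 − 25 = 1920.

1920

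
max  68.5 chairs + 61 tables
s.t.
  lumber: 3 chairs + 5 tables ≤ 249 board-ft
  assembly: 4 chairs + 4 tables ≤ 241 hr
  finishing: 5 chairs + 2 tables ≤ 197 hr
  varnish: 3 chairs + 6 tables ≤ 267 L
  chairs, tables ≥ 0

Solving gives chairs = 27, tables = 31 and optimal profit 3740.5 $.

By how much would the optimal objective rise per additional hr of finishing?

9.5

Check each constraint at x*: lumber 236/249 (slack 13); assembly 232/241 (slack 9); finishing 197/197 (tight); varnish 267/267 (tight).
By complementary slackness, y = 0 for the non-binding constraints.
From A_Bᵀ y = c: 5·y_finishing + 3·y_varnish = 68.5; 2·y_finishing + 6·y_varnish = 61.
→ y_finishing = 9.5 and y_varnish = 7.
Shadow price of finishing = 9.5.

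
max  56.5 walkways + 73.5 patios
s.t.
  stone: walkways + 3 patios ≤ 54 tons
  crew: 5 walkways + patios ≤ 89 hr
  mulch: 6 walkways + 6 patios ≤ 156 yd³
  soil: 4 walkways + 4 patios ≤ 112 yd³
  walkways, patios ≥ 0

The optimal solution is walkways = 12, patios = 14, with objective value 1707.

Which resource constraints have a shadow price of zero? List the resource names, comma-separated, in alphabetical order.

crew, soil

stone: 54/54 (binding)
crew: 74/89 (slack 15)
mulch: 156/156 (binding)
soil: 104/112 (slack 8)
By complementary slackness, a constraint with positive slack has shadow price 0 → crew, soil.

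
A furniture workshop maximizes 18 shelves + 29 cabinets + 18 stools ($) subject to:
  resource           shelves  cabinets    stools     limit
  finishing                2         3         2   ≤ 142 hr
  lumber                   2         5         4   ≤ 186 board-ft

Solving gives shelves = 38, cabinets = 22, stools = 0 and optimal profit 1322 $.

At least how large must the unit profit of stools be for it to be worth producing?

Both finishing and lumber are binding at x*.
From A_Bᵀ y = c: 2·y_finishing + 2·y_lumber = 18; 3·y_finishing + 5·y_lumber = 29.
→ y_finishing = 8 and y_lumber = 1.
stools enters the basis when its profit ≥ yᵀa₃ = 8·2 + 1·4 = 20.

20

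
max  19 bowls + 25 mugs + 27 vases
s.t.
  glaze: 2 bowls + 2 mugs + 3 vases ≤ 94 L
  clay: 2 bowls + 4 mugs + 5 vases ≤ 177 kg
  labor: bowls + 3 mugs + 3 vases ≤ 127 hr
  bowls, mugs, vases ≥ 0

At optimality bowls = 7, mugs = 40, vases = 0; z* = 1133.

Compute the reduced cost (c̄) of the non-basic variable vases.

At the optimum: glaze uses 94 of 94 (binding); clay uses 174 of 177 (slack = 3); labor uses 127 of 127 (binding).
By complementary slackness, y = 0 for the non-binding constraint.
The binding rows give the dual system: 2·y_glaze + 1·y_labor = 19 and 2·y_glaze + 3·y_labor = 25.
→ y_glaze = 8 and y_labor = 3.
Reduced cost of vases: c₃ − yᵀa₃ = 27 − (8·3 + 3·3) = 27 − 33 = -6.

-6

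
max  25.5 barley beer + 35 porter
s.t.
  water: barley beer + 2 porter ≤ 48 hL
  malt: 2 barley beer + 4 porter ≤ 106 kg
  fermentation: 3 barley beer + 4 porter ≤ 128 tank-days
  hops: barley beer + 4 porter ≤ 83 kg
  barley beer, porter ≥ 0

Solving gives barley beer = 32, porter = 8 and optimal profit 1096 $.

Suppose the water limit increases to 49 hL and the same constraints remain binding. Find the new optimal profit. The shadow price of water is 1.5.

1097.5

Δb = 1, so new z* = 1096 + (1.5)·(1) = 1096 + 1.5 = 1097.5.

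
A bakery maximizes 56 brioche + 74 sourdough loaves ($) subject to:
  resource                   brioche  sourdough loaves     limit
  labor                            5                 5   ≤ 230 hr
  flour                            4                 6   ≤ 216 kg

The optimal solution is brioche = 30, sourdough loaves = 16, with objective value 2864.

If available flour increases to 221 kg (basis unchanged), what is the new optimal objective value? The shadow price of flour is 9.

Δb = 5, so new z* = 2864 + (9)·(5) = 2864 + 45 = 2909.

2909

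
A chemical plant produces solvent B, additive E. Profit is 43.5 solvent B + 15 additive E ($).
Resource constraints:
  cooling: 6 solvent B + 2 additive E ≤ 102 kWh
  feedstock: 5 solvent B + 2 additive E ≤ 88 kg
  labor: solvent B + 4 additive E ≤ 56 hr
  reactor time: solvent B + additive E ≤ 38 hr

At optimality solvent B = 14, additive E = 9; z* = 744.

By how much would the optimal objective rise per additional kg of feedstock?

1.5

At the optimum: cooling uses 102 of 102 (binding); feedstock uses 88 of 88 (binding); labor uses 50 of 56 (slack = 6); reactor time uses 23 of 38 (slack = 15).
By complementary slackness, y = 0 for the non-binding constraints.
Dual feasibility on the basic columns requires 6·y_cooling + 5·y_feedstock = 43.5, 2·y_cooling + 2·y_feedstock = 15.
This yields shadow prices y_cooling = 6, y_feedstock = 1.5.
Shadow price of feedstock = 1.5.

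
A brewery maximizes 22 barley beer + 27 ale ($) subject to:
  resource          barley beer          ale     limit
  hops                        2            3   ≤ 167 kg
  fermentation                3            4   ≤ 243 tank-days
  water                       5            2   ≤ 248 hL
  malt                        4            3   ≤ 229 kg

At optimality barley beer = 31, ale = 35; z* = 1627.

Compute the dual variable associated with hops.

Binding: hops and malt. Non-binding: fermentation (10 unused), water (23 unused).
Slack constraints have shadow price 0 (complementary slackness).
From A_Bᵀ y = c: 2·y_hops + 4·y_malt = 22; 3·y_hops + 3·y_malt = 27.
→ y_hops = 7 and y_malt = 2.
Shadow price of hops = 7.

7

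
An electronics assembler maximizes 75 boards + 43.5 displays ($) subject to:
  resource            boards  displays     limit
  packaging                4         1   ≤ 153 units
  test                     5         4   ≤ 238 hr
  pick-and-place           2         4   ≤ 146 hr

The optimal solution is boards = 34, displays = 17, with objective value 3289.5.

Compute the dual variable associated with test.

Check each constraint at x*: packaging 153/153 (tight); test 238/238 (tight); pick-and-place 136/146 (slack 10).
Slack constraints have shadow price 0 (complementary slackness).
Dual feasibility on the basic columns requires 4·y_packaging + 5·y_test = 75, 1·y_packaging + 4·y_test = 43.5.
This yields shadow prices y_packaging = 7.5, y_test = 9.
Shadow price of test = 9.

9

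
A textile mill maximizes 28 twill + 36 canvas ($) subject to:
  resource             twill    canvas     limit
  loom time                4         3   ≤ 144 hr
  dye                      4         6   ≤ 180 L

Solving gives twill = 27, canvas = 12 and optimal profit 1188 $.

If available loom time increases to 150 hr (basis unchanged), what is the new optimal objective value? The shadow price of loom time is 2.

1200

Δb = 6, so new z* = 1188 + (2)·(6) = 1188 + 12 = 1200.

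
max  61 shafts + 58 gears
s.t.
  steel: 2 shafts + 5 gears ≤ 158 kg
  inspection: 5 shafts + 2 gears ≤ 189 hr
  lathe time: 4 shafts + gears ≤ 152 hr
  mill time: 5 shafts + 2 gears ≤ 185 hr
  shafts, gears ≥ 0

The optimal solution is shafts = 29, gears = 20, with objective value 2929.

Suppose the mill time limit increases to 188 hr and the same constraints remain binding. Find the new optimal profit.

At the optimum: steel uses 158 of 158 (binding); inspection uses 185 of 189 (slack = 4); lathe time uses 136 of 152 (slack = 16); mill time uses 185 of 185 (binding).
By complementary slackness, y = 0 for the non-binding constraints.
From A_Bᵀ y = c: 2·y_steel + 5·y_mill time = 61; 5·y_steel + 2·y_mill time = 58.
This yields shadow prices y_steel = 8, y_mill time = 9.
Δz = y_mill time·Δb = 9 × (3) = 27, so new z* = 2929 + 27 = 2956.

2956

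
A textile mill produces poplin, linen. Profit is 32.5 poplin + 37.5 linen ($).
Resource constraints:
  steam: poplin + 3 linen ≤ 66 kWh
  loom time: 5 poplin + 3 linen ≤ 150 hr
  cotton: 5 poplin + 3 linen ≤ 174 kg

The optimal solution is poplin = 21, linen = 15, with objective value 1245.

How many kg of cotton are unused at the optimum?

24

cotton used = 5·21 + 3·15 = 150; slack = 174 − 150 = 24.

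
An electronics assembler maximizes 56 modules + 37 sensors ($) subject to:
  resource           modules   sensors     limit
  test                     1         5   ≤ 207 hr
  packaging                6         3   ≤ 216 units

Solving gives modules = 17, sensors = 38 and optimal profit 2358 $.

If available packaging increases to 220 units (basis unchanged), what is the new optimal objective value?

Check each constraint at x*: test 207/207 (tight); packaging 216/216 (tight).
Dual feasibility on the basic columns requires 1·y_test + 6·y_packaging = 56, 5·y_test + 3·y_packaging = 37.
→ y_test = 2 and y_packaging = 9.
Δz = y_packaging·Δb = 9 × (4) = 36, so new z* = 2358 + 36 = 2394.

2394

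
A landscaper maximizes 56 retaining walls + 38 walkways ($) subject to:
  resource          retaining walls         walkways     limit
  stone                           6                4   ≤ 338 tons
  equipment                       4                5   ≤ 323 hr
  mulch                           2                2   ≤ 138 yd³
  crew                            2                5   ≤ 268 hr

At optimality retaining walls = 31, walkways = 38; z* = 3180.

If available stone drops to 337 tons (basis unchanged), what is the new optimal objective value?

3171

At the optimum: stone uses 338 of 338 (binding); equipment uses 314 of 323 (slack = 9); mulch uses 138 of 138 (binding); crew uses 252 of 268 (slack = 16).
Slack constraints have shadow price 0 (complementary slackness).
Dual feasibility on the basic columns requires 6·y_stone + 2·y_mulch = 56, 4·y_stone + 2·y_mulch = 38.
Solving: y_stone = 9, y_mulch = 1.
Δz = y_stone·Δb = 9 × (-1) = -9, so new z* = 3180 − 9 = 3171.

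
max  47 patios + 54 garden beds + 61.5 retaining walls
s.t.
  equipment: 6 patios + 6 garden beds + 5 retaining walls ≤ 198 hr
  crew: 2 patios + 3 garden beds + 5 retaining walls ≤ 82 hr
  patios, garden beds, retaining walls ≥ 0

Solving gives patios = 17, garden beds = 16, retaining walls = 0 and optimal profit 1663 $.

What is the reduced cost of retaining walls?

-1

Both equipment and crew are binding at x*.
The binding rows give the dual system: 6·y_equipment + 2·y_crew = 47 and 6·y_equipment + 3·y_crew = 54.
→ y_equipment = 5.5 and y_crew = 7.
Reduced cost of retaining walls: c₃ − yᵀa₃ = 61.5 − (5.5·5 + 7·5) = 61.5 − 62.5 = -1.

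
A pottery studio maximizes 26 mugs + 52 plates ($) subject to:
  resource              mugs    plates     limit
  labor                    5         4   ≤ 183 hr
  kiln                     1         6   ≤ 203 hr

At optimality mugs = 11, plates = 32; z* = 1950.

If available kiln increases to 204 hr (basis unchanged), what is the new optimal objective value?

1956

Both labor and kiln are binding at x*.
From A_Bᵀ y = c: 5·y_labor + 1·y_kiln = 26; 4·y_labor + 6·y_kiln = 52.
→ y_labor = 4 and y_kiln = 6.
Δz = y_kiln·Δb = 6 × (1) = 6, so new z* = 1950 + 6 = 1956.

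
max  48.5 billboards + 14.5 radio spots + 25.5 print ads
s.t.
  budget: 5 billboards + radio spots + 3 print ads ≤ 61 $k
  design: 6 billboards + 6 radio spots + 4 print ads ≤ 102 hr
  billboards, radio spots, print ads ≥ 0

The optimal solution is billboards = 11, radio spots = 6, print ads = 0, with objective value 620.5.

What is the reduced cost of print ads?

-4

Both budget and design are binding at x*.
Dual feasibility on the basic columns requires 5·y_budget + 6·y_design = 48.5, 1·y_budget + 6·y_design = 14.5.
→ y_budget = 8.5 and y_design = 1.
Reduced cost of print ads: c₃ − yᵀa₃ = 25.5 − (8.5·3 + 1·4) = 25.5 − 29.5 = -4.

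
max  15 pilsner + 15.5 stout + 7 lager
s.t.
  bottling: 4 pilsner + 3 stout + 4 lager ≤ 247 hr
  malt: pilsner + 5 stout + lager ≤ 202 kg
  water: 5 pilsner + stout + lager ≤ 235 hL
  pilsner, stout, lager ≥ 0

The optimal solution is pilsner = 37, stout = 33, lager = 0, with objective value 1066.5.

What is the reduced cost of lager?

At the optimum: bottling uses 247 of 247 (binding); malt uses 202 of 202 (binding); water uses 218 of 235 (slack = 17).
Slack constraints have shadow price 0 (complementary slackness).
Dual feasibility on the basic columns requires 4·y_bottling + 1·y_malt = 15, 3·y_bottling + 5·y_malt = 15.5.
This yields shadow prices y_bottling = 3.5, y_malt = 1.
Reduced cost of lager: c₃ − yᵀa₃ = 7 − (3.5·4 + 1·1) = 7 − 15 = -8.

-8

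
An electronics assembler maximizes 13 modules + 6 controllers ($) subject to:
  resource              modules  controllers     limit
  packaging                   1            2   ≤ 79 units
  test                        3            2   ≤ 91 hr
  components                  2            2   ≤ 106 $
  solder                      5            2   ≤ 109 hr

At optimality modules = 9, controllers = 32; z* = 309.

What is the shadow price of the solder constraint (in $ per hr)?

At the optimum: packaging uses 73 of 79 (slack = 6); test uses 91 of 91 (binding); components uses 82 of 106 (slack = 24); solder uses 109 of 109 (binding).
By complementary slackness, y = 0 for the non-binding constraints.
From A_Bᵀ y = c: 3·y_test + 5·y_solder = 13; 2·y_test + 2·y_solder = 6.
Solving: y_test = 1, y_solder = 2.
Shadow price of solder = 2.

2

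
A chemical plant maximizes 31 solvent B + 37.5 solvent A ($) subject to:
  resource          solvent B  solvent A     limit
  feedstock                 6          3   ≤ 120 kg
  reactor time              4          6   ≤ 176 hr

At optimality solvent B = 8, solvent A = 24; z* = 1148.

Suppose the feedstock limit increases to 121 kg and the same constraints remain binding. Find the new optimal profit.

At the optimum: feedstock uses 120 of 120 (binding); reactor time uses 176 of 176 (binding).
Dual feasibility on the basic columns requires 6·y_feedstock + 4·y_reactor time = 31, 3·y_feedstock + 6·y_reactor time = 37.5.
This yields shadow prices y_feedstock = 1.5, y_reactor time = 5.5.
Δz = y_feedstock·Δb = 1.5 × (1) = 1.5, so new z* = 1148 + 1.5 = 1149.5.

1149.5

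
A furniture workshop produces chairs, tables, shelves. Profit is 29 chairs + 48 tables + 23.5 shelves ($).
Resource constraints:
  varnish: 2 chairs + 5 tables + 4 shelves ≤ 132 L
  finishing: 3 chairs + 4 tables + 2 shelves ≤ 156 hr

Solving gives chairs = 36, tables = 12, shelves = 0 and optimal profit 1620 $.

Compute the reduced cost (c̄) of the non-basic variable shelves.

-6.5

Both varnish and finishing are binding at x*.
From A_Bᵀ y = c: 2·y_varnish + 3·y_finishing = 29; 5·y_varnish + 4·y_finishing = 48.
→ y_varnish = 4 and y_finishing = 7.
Reduced cost of shelves: c₃ − yᵀa₃ = 23.5 − (4·4 + 7·2) = 23.5 − 30 = -6.5.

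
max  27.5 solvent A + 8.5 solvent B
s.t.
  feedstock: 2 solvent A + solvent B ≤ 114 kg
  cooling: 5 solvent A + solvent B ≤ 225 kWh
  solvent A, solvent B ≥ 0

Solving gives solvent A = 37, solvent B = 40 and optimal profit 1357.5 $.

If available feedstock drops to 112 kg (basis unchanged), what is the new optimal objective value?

1347.5

Both feedstock and cooling are binding at x*.
From A_Bᵀ y = c: 2·y_feedstock + 5·y_cooling = 27.5; 1·y_feedstock + 1·y_cooling = 8.5.
This yields shadow prices y_feedstock = 5, y_cooling = 3.5.
Δz = y_feedstock·Δb = 5 × (-2) = -10, so new z* = 1357.5 − 10 = 1347.5.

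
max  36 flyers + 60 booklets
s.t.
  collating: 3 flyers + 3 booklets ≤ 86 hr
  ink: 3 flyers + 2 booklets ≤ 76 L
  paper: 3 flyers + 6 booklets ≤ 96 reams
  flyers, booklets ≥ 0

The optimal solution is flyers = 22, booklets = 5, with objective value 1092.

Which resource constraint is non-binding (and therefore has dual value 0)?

collating: 81/86 (slack 5)
ink: 76/76 (binding)
paper: 96/96 (binding)
By complementary slackness, a constraint with positive slack has shadow price 0 → collating.

collating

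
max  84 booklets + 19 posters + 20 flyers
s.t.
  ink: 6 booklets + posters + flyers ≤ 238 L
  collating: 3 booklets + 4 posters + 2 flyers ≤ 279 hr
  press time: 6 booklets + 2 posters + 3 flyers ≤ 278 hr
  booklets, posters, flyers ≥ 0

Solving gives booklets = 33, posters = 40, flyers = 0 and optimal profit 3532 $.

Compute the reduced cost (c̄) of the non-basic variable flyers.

-4

Check each constraint at x*: ink 238/238 (tight); collating 259/279 (slack 20); press time 278/278 (tight).
Slack constraints have shadow price 0 (complementary slackness).
Dual feasibility on the basic columns requires 6·y_ink + 6·y_press time = 84, 1·y_ink + 2·y_press time = 19.
This yields shadow prices y_ink = 9, y_press time = 5.
Reduced cost of flyers: c₃ − yᵀa₃ = 20 − (9·1 + 5·3) = 20 − 24 = -4.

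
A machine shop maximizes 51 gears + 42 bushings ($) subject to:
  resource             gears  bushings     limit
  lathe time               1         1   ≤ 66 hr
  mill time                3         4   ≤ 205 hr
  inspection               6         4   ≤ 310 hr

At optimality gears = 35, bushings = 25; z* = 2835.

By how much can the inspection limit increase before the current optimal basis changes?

Binding constraints: mill time, inspection. The basis is B = [[3,4],[6,4]] with det -12.
Per unit increase in inspection, x* moves by d = (0.3333, -0.25).
The basis stays optimal until lathe time becomes binding; allowable increase = 72 hr.

72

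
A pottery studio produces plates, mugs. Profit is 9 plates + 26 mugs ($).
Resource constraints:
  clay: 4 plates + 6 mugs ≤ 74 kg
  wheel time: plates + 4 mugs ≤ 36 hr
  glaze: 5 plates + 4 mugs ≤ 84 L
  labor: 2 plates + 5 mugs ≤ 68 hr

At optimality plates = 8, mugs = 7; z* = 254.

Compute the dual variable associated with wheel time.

At the optimum: clay uses 74 of 74 (binding); wheel time uses 36 of 36 (binding); glaze uses 68 of 84 (slack = 16); labor uses 51 of 68 (slack = 17).
By complementary slackness, y = 0 for the non-binding constraints.
Dual feasibility on the basic columns requires 4·y_clay + 1·y_wheel time = 9, 6·y_clay + 4·y_wheel time = 26.
This yields shadow prices y_clay = 1, y_wheel time = 5.
Shadow price of wheel time = 5.

5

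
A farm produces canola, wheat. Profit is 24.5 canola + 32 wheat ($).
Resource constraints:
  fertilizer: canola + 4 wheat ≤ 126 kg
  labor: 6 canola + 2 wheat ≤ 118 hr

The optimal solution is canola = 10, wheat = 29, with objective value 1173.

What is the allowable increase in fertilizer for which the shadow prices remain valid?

Binding constraints: fertilizer, labor. The basis is B = [[1,4],[6,2]] with det -22.
Per unit increase in fertilizer, x* moves by d = (-0.0909, 0.2727).
The basis stays optimal until canola reaches 0; allowable increase = 110 kg.

110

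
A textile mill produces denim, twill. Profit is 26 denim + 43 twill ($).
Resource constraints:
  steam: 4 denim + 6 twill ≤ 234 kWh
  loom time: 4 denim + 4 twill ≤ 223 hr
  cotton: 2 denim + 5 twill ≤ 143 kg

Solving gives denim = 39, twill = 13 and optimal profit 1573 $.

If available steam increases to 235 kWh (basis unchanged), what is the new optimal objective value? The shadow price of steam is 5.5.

1578.5

Δb = 1, so new z* = 1573 + (5.5)·(1) = 1573 + 5.5 = 1578.5.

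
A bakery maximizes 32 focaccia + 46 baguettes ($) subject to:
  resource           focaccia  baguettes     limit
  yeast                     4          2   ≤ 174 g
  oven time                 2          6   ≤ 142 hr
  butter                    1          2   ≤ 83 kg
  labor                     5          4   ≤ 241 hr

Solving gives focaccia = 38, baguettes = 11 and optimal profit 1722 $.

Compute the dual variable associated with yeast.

At the optimum: yeast uses 174 of 174 (binding); oven time uses 142 of 142 (binding); butter uses 60 of 83 (slack = 23); labor uses 234 of 241 (slack = 7).
Slack constraints have shadow price 0 (complementary slackness).
From A_Bᵀ y = c: 4·y_yeast + 2·y_oven time = 32; 2·y_yeast + 6·y_oven time = 46.
→ y_yeast = 5 and y_oven time = 6.
Shadow price of yeast = 5.

5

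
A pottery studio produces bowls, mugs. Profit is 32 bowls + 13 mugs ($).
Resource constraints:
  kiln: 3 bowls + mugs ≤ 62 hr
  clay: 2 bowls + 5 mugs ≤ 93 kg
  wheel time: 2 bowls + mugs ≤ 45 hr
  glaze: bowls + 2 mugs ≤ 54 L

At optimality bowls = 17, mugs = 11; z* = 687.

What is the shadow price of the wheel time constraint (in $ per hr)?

Check each constraint at x*: kiln 62/62 (tight); clay 89/93 (slack 4); wheel time 45/45 (tight); glaze 39/54 (slack 15).
By complementary slackness, y = 0 for the non-binding constraints.
The binding rows give the dual system: 3·y_kiln + 2·y_wheel time = 32 and 1·y_kiln + 1·y_wheel time = 13.
→ y_kiln = 6 and y_wheel time = 7.
Shadow price of wheel time = 7.

7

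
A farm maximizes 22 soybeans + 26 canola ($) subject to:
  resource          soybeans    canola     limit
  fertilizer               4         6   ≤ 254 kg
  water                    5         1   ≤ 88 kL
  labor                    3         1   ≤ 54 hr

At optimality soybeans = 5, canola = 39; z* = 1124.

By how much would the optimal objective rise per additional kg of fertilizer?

4

Check each constraint at x*: fertilizer 254/254 (tight); water 64/88 (slack 24); labor 54/54 (tight).
By complementary slackness, y = 0 for the non-binding constraint.
The binding rows give the dual system: 4·y_fertilizer + 3·y_labor = 22 and 6·y_fertilizer + 1·y_labor = 26.
This yields shadow prices y_fertilizer = 4, y_labor = 2.
Shadow price of fertilizer = 4.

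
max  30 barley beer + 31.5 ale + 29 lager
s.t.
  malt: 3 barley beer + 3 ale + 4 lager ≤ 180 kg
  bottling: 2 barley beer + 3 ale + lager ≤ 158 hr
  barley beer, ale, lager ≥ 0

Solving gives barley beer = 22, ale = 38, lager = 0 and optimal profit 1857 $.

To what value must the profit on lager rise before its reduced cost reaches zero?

37.5

At the optimum: malt uses 180 of 180 (binding); bottling uses 158 of 158 (binding).
The binding rows give the dual system: 3·y_malt + 2·y_bottling = 30 and 3·y_malt + 3·y_bottling = 31.5.
Solving: y_malt = 9, y_bottling = 1.5.
lager enters the basis when its profit ≥ yᵀa₃ = 9·4 + 1.5·1 = 37.5.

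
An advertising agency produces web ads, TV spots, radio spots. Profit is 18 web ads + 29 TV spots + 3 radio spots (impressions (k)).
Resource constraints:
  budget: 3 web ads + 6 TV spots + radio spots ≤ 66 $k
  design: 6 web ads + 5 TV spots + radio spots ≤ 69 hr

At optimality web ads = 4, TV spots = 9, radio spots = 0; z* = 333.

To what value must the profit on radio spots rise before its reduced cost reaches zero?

5

Both budget and design are binding at x*.
Dual feasibility on the basic columns requires 3·y_budget + 6·y_design = 18, 6·y_budget + 5·y_design = 29.
Solving: y_budget = 4, y_design = 1.
radio spots enters the basis when its profit ≥ yᵀa₃ = 4·1 + 1·1 = 5.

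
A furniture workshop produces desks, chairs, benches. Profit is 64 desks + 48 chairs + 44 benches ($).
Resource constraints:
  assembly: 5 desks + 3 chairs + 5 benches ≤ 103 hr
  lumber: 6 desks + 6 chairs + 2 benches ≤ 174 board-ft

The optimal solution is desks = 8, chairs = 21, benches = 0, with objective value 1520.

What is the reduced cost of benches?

-4

Check each constraint at x*: assembly 103/103 (tight); lumber 174/174 (tight).
Dual feasibility on the basic columns requires 5·y_assembly + 6·y_lumber = 64, 3·y_assembly + 6·y_lumber = 48.
→ y_assembly = 8 and y_lumber = 4.
Reduced cost of benches: c₃ − yᵀa₃ = 44 − (8·5 + 4·2) = 44 − 48 = -4.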